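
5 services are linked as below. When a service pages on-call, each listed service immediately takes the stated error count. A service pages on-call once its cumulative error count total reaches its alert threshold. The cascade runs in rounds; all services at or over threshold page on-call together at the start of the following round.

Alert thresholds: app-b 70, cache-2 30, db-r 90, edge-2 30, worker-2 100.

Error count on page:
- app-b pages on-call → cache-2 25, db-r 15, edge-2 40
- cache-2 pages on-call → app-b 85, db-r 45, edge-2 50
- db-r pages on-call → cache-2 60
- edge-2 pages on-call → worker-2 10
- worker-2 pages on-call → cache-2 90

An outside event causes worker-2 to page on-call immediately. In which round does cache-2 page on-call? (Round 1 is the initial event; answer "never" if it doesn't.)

Round 1 — worker-2 pages on-call (initial).
  cache-2: +90 → 90 ≥ 30
Round 2 — cache-2 pages on-call.
  app-b: +85 → 85 ≥ 70
  db-r: +45 → 45 < 90
  edge-2: +50 → 50 ≥ 30
Round 3 — app-b, edge-2 page on-call.
  db-r: +15 → 60 < 90
No further pages.

2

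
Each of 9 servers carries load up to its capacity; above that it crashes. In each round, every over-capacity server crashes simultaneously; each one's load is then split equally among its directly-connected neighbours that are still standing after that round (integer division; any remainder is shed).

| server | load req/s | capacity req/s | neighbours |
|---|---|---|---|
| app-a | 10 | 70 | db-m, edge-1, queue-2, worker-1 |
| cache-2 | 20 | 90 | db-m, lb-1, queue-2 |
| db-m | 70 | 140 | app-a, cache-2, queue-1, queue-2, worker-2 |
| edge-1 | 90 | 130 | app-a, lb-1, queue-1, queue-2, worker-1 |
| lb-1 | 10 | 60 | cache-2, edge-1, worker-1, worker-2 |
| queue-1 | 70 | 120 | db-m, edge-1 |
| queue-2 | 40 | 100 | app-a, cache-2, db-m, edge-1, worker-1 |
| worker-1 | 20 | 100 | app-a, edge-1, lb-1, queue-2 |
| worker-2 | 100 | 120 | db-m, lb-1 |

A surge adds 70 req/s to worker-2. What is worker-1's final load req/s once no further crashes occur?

Round 1 — worker-2 at 170 > 120. worker-2 crashes.
  worker-2 sheds 170 req/s to db-m, lb-1: 85 each.
    db-m: 70+85 = 155 > 140
    lb-1: 10+85 = 95 > 60
Round 2 — db-m, lb-1 crash.
  db-m sheds 155 req/s to app-a, cache-2, queue-1, queue-2: 38 each (3 lost).
    app-a: 10+38 = 48 ≤ 70
    cache-2: 20+38 = 58 ≤ 90
    queue-1: 70+38 = 108 ≤ 120
    queue-2: 40+38 = 78 ≤ 100
  lb-1 sheds 95 req/s to cache-2, edge-1, worker-1: 31 each (2 lost).
    cache-2: 58+31 = 89 ≤ 90
    edge-1: 90+31 = 121 ≤ 130
    worker-1: 20+31 = 51 ≤ 100
No further crashes.

51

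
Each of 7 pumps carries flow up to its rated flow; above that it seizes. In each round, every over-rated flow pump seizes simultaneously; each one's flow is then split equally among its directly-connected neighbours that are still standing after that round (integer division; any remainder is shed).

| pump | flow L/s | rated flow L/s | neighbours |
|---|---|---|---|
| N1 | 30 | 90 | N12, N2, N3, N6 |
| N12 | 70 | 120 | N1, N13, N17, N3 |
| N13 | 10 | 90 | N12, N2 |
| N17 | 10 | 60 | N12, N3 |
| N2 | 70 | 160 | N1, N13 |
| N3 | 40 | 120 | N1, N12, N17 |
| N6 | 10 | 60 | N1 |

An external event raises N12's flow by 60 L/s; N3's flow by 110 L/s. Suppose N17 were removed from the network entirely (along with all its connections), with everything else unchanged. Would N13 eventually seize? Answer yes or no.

yes

With N17 removed:
Round 1 — N12 at 130 > 120; N3 at 150 > 120. N12, N3 seize.
  N12 sheds 130 L/s to N1, N13: 65 each.
    N1: 30+65 = 95 > 90
    N13: 10+65 = 75 ≤ 90
  N3 sheds 150 L/s to N1: 150 each.
    N1: 95+150 = 245 > 90
Round 2 — N1 seizes.
  N1 sheds 245 L/s to N2, N6: 122 each (1 lost).
    N2: 70+122 = 192 > 160
    N6: 10+122 = 132 > 60
Round 3 — N2, N6 seize.
  N2 sheds 192 L/s to N13: 192 each.
    N13: 75+192 = 267 > 90
  N6 sheds 132 L/s: no online neighbours, lost.
Round 4 — N13 seizes.
  N13 sheds 267 L/s: no online neighbours, lost.
No further seizures.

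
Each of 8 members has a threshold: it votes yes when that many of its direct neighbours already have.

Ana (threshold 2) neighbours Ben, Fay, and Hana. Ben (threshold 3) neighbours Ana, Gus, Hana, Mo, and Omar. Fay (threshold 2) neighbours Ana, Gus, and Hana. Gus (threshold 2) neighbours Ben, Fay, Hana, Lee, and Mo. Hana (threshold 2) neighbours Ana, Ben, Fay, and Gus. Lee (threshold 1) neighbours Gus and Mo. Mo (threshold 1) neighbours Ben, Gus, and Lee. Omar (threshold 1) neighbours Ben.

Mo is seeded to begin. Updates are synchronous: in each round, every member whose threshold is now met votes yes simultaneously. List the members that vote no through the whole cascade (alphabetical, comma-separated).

Round 1 — Mo votes yes (initial).
Round 2 — checking thresholds:
  Ben: 1 of 5 neighbours < 3, not yet.
  Gus: 1 of 5 neighbours < 2, not yet.
  Lee: 1 of 2 neighbours ≥ 1, votes yes.
Round 3 — checking thresholds:
  Ben: 1 of 5 neighbours < 3, not yet.
  Gus: 2 of 5 neighbours ≥ 2, votes yes.
Round 4 — no new yes votes; cascade stops.

Ana, Ben, Fay, Hana, Omar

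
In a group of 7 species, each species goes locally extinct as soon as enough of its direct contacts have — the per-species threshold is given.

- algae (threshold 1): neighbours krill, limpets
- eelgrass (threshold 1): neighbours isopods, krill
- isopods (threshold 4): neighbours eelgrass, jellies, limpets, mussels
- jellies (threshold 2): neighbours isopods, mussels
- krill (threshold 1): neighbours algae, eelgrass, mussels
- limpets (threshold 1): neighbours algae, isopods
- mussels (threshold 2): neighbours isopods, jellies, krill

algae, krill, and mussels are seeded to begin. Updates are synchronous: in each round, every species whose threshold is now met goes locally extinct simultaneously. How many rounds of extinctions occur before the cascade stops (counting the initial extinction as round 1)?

2

Round 1 — algae, krill, mussels go locally extinct (initial).
Round 2 — checking thresholds:
  eelgrass: 1 of 2 neighbours ≥ 1, goes locally extinct.
  isopods: 1 of 4 neighbours < 4, holds.
  jellies: 1 of 2 neighbours < 2, holds.
  limpets: 1 of 2 neighbours ≥ 1, goes locally extinct.
Round 3 — no new extinctions; cascade stops.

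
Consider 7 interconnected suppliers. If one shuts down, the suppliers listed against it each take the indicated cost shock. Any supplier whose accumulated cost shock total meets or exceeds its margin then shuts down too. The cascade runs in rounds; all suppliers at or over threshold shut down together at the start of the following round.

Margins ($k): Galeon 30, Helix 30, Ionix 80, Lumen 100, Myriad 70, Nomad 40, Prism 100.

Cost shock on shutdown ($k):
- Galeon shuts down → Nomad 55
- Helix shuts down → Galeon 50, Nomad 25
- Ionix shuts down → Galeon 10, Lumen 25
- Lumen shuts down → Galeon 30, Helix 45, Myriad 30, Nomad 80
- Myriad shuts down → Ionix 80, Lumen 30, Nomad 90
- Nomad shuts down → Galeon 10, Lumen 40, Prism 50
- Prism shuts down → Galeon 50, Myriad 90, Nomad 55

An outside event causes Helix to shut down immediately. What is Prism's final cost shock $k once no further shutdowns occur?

50

Round 1 — Helix shuts down (initial).
  Galeon: +50 → 50 ≥ 30
  Nomad: +25 → 25 < 40
Round 2 — Galeon shuts down.
  Nomad: +55 → 80 ≥ 40
Round 3 — Nomad shuts down.
  Lumen: +40 → 40 < 100
  Prism: +50 → 50 < 100
No further shutdowns.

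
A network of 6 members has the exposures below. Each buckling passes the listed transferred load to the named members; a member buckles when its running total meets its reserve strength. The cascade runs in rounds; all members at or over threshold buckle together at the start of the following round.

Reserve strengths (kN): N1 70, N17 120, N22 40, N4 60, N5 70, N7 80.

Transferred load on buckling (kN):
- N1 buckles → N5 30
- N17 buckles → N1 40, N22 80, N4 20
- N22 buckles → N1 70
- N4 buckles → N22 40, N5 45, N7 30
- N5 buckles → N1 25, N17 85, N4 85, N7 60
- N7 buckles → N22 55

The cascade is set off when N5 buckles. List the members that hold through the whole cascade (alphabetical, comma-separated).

Round 1 — N5 buckles (initial).
  N1: +25 → 25 < 70
  N17: +85 → 85 < 120
  N4: +85 → 85 ≥ 60
  N7: +60 → 60 < 80
Round 2 — N4 buckles.
  N22: +40 → 40 ≥ 40
  N7: +30 → 90 ≥ 80
Round 3 — N22, N7 buckle.
  N1: +70 → 95 ≥ 70
Round 4 — N1 buckles.
No further bucklings.

N17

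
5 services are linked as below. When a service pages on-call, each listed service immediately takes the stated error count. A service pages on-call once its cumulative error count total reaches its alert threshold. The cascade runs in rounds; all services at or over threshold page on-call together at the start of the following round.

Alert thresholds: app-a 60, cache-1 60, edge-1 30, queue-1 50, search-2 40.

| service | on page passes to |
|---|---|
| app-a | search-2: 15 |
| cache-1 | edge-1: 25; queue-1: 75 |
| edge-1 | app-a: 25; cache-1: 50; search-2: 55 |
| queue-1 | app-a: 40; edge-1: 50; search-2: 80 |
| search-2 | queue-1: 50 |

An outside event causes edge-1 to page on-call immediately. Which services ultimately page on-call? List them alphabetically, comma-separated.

app-a, edge-1, queue-1, search-2

Round 1 — edge-1 pages on-call (initial).
  app-a: +25 → 25 < 60
  cache-1: +50 → 50 < 60
  search-2: +55 → 55 ≥ 40
Round 2 — search-2 pages on-call.
  queue-1: +50 → 50 ≥ 50
Round 3 — queue-1 pages on-call.
  app-a: +40 → 65 ≥ 60
Round 4 — app-a pages on-call.
No further pages.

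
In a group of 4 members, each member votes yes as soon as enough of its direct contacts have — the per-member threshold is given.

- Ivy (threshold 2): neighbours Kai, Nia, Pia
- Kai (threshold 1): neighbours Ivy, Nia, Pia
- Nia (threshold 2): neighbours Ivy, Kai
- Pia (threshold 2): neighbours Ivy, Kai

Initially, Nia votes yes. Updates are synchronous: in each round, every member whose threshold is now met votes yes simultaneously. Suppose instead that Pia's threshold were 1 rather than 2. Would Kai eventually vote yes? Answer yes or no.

yes

With Pia's threshold at 1:
Round 1 — Nia votes yes (initial).
Round 2 — checking thresholds:
  Ivy: 1 of 3 neighbours < 2, holds.
  Kai: 1 of 3 neighbours ≥ 1, votes yes.
Round 3 — checking thresholds:
  Ivy: 2 of 3 neighbours ≥ 2, votes yes.
  Pia: 1 of 2 neighbours ≥ 1, votes yes.
Round 4 — no new yes votes; cascade stops.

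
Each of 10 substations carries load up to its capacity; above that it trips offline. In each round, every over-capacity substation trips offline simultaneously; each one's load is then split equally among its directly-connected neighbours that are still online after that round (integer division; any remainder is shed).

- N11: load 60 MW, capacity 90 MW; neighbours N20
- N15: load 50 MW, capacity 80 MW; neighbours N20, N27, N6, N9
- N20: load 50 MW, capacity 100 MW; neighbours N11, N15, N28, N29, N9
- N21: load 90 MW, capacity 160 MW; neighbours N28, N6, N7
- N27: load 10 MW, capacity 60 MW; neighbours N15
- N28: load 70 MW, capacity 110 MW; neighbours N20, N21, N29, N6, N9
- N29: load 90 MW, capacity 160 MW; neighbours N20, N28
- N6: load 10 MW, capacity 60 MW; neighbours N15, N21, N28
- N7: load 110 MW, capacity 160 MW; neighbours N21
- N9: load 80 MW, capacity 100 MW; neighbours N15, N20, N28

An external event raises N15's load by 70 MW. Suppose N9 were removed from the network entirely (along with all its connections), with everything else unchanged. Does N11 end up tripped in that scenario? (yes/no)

With N9 removed:
Round 1 — N15 at 120 > 80. N15 trips offline.
  N15 sheds 120 MW to N20, N27, N6: 40 each.
    N20: 50+40 = 90 ≤ 100
    N27: 10+40 = 50 ≤ 60
    N6: 10+40 = 50 ≤ 60
No further trips.

no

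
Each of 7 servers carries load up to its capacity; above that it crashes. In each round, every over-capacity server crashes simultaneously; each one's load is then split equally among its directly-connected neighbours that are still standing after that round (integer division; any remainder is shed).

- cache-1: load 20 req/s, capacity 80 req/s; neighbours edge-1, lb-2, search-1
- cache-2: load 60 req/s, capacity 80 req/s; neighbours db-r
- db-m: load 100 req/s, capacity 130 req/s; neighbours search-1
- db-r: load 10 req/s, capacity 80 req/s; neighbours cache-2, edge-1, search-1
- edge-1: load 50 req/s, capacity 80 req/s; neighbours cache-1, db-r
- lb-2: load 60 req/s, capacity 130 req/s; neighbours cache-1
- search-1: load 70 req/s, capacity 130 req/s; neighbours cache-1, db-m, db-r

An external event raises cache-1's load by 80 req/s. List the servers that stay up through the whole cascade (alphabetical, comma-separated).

lb-2

Round 1 — cache-1 at 100 > 80. cache-1 crashes.
  cache-1 sheds 100 req/s to edge-1, lb-2, search-1: 33 each (1 lost).
    edge-1: 50+33 = 83 > 80
    lb-2: 60+33 = 93 ≤ 130
    search-1: 70+33 = 103 ≤ 130
Round 2 — edge-1 crashes.
  edge-1 sheds 83 req/s to db-r: 83 each.
    db-r: 10+83 = 93 > 80
Round 3 — db-r crashes.
  db-r sheds 93 req/s to cache-2, search-1: 46 each (1 lost).
    cache-2: 60+46 = 106 > 80
    search-1: 103+46 = 149 > 130
Round 4 — cache-2, search-1 crash.
  cache-2 sheds 106 req/s: no online neighbours, lost.
  search-1 sheds 149 req/s to db-m: 149 each.
    db-m: 100+149 = 249 > 130
Round 5 — db-m crashes.
  db-m sheds 249 req/s: no online neighbours, lost.
No further crashes.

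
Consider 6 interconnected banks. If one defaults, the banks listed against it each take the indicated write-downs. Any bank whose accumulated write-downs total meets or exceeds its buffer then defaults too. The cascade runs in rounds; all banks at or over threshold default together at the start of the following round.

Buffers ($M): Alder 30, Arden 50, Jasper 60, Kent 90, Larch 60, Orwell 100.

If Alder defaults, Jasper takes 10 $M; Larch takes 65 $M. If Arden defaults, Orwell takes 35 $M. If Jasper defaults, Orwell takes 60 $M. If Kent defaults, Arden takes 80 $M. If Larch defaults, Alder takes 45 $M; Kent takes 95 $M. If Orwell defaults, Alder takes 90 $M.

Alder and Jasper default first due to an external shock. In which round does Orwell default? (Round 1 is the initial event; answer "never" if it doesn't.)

never

Round 1 — Alder, Jasper default (initial).
  Larch: +65 → 65 ≥ 60
  Orwell: +60 → 60 < 100
Round 2 — Larch defaults.
  Kent: +95 → 95 ≥ 90
Round 3 — Kent defaults.
  Arden: +80 → 80 ≥ 50
Round 4 — Arden defaults.
  Orwell: +35 → 95 < 100
No further defaults.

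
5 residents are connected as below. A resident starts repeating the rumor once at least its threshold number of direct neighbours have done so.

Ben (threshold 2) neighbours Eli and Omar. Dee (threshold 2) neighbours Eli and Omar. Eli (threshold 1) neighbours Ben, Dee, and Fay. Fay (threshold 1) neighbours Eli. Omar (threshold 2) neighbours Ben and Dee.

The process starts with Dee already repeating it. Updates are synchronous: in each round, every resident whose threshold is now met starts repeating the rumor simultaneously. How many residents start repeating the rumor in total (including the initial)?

Round 1 — Dee starts repeating the rumor (initial).
Round 2 — checking thresholds:
  Eli: 1 of 3 neighbours ≥ 1, starts repeating the rumor.
  Omar: 1 of 2 neighbours < 2, not yet.
Round 3 — checking thresholds:
  Ben: 1 of 2 neighbours < 2, not yet.
  Fay: 1 of 1 neighbours ≥ 1, starts repeating the rumor.
  Omar: 1 of 2 neighbours < 2, not yet.
Round 4 — no new spreads; cascade stops.

3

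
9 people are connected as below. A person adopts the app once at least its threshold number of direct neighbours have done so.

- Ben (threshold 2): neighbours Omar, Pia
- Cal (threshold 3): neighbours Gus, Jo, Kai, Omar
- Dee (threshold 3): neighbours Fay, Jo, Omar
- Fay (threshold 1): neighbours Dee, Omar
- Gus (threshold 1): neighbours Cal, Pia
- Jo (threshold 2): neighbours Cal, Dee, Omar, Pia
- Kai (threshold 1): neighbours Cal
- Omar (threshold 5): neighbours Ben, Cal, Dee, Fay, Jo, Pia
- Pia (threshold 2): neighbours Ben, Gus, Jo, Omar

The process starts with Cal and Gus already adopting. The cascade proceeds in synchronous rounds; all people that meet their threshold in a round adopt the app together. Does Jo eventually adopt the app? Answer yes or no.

Round 1 — Cal, Gus adopt the app (initial).
Round 2 — checking thresholds:
  Jo: 1 of 4 neighbours < 2, below threshold.
  Kai: 1 of 1 neighbours ≥ 1, adopts the app.
  Omar: 1 of 6 neighbours < 5, below threshold.
  Pia: 1 of 4 neighbours < 2, below threshold.
Round 3 — no new adoptions; cascade stops.

no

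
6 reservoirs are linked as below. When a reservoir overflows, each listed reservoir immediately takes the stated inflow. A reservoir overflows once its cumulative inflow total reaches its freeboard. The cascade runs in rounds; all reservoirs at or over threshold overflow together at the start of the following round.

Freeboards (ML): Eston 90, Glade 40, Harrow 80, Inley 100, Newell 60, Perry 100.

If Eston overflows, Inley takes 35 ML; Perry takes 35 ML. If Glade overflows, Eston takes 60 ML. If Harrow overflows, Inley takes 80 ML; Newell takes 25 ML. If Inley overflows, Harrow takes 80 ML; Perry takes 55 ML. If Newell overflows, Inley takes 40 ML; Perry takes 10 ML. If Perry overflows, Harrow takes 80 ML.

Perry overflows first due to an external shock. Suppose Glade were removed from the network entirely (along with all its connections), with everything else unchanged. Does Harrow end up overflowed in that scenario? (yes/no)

yes

With Glade removed:
Round 1 — Perry overflows (initial).
  Harrow: +80 → 80 ≥ 80
Round 2 — Harrow overflows.
  Inley: +80 → 80 < 100
  Newell: +25 → 25 < 60
No further overflows.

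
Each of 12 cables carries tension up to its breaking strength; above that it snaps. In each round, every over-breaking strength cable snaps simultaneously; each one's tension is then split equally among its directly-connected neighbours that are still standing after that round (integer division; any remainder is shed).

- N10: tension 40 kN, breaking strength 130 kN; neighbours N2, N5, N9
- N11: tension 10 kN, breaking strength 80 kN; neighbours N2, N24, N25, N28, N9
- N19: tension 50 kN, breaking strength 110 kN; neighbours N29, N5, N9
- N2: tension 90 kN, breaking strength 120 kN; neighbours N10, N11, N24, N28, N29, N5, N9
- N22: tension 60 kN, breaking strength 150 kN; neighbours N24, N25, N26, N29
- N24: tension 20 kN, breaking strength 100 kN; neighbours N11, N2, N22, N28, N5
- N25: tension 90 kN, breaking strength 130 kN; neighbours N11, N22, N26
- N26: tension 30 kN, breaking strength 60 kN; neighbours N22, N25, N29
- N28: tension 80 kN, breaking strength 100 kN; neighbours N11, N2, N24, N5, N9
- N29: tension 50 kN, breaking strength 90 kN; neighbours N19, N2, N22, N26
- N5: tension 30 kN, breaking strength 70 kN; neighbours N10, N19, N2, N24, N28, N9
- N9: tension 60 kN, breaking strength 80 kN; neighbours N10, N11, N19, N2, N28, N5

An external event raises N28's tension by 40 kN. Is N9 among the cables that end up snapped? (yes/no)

Round 1 — N28 at 120 > 100. N28 snaps.
  N28 sheds 120 kN to N11, N2, N24, N5, N9: 24 each.
    N11: 10+24 = 34 ≤ 80
    N2: 90+24 = 114 ≤ 120
    N24: 20+24 = 44 ≤ 100
    N5: 30+24 = 54 ≤ 70
    N9: 60+24 = 84 > 80
Round 2 — N9 snaps.
  N9 sheds 84 kN to N10, N11, N19, N2, N5: 16 each (4 lost).
    N10: 40+16 = 56 ≤ 130
    N11: 34+16 = 50 ≤ 80
    N19: 50+16 = 66 ≤ 110
    N2: 114+16 = 130 > 120
    N5: 54+16 = 70 ≤ 70
Round 3 — N2 snaps.
  N2 sheds 130 kN to N10, N11, N24, N29, N5: 26 each.
    N10: 56+26 = 82 ≤ 130
    N11: 50+26 = 76 ≤ 80
    N24: 44+26 = 70 ≤ 100
    N29: 50+26 = 76 ≤ 90
    N5: 70+26 = 96 > 70
Round 4 — N5 snaps.
  N5 sheds 96 kN to N10, N19, N24: 32 each.
    N10: 82+32 = 114 ≤ 130
    N19: 66+32 = 98 ≤ 110
    N24: 70+32 = 102 > 100
Round 5 — N24 snaps.
  N24 sheds 102 kN to N11, N22: 51 each.
    N11: 76+51 = 127 > 80
    N22: 60+51 = 111 ≤ 150
Round 6 — N11 snaps.
  N11 sheds 127 kN to N25: 127 each.
    N25: 90+127 = 217 > 130
Round 7 — N25 snaps.
  N25 sheds 217 kN to N22, N26: 108 each (1 lost).
    N22: 111+108 = 219 > 150
    N26: 30+108 = 138 > 60
Round 8 — N22, N26 snap.
  N22 sheds 219 kN to N29: 219 each.
    N29: 76+219 = 295 > 90
  N26 sheds 138 kN to N29: 138 each.
    N29: 295+138 = 433 > 90
Round 9 — N29 snaps.
  N29 sheds 433 kN to N19: 433 each.
    N19: 98+433 = 531 > 110
Round 10 — N19 snaps.
  N19 sheds 531 kN: no online neighbours, lost.
No further breaks.

yes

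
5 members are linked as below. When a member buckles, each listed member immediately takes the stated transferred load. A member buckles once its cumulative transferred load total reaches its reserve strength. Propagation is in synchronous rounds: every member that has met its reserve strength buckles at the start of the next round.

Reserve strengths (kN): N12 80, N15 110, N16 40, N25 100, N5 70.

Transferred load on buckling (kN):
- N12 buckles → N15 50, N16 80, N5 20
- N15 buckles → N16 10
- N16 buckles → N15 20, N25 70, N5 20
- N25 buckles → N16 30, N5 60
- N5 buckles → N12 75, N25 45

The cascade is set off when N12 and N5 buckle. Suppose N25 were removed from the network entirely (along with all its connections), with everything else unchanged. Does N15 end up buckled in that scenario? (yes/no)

With N25 removed:
Round 1 — N12, N5 buckle (initial).
  N15: +50 → 50 < 110
  N16: +80 → 80 ≥ 40
Round 2 — N16 buckles.
  N15: +20 → 70 < 110
No further bucklings.

no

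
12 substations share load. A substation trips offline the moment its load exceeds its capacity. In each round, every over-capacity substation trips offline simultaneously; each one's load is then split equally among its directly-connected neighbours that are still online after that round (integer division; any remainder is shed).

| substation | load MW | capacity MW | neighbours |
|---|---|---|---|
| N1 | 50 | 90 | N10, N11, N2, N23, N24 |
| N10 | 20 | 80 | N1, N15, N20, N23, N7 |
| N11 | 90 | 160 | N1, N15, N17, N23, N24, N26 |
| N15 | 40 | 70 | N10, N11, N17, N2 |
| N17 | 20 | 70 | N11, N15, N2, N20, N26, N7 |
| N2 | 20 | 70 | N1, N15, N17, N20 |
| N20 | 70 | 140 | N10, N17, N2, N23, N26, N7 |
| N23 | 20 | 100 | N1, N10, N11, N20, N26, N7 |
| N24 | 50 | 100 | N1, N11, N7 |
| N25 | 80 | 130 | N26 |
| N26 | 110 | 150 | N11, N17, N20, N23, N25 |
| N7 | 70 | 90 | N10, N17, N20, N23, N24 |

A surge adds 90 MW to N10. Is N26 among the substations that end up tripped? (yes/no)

no

Round 1 — N10 at 110 > 80. N10 trips offline.
  N10 sheds 110 MW to N1, N15, N20, N23, N7: 22 each.
    N1: 50+22 = 72 ≤ 90
    N15: 40+22 = 62 ≤ 70
    N20: 70+22 = 92 ≤ 140
    N23: 20+22 = 42 ≤ 100
    N7: 70+22 = 92 > 90
Round 2 — N7 trips offline.
  N7 sheds 92 MW to N17, N20, N23, N24: 23 each.
    N17: 20+23 = 43 ≤ 70
    N20: 92+23 = 115 ≤ 140
    N23: 42+23 = 65 ≤ 100
    N24: 50+23 = 73 ≤ 100
No further trips.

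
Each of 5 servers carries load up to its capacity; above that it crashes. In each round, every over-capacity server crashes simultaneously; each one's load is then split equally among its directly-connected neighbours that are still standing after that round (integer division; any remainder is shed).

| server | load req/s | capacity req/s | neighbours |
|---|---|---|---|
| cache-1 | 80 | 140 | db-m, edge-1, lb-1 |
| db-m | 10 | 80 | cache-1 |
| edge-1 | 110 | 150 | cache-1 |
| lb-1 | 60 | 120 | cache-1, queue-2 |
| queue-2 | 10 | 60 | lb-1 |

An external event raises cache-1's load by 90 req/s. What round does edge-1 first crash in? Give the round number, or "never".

2

Round 1 — cache-1 at 170 > 140. cache-1 crashes.
  cache-1 sheds 170 req/s to db-m, edge-1, lb-1: 56 each (2 lost).
    db-m: 10+56 = 66 ≤ 80
    edge-1: 110+56 = 166 > 150
    lb-1: 60+56 = 116 ≤ 120
Round 2 — edge-1 crashes.
  edge-1 sheds 166 req/s: no online neighbours, lost.
No further crashes.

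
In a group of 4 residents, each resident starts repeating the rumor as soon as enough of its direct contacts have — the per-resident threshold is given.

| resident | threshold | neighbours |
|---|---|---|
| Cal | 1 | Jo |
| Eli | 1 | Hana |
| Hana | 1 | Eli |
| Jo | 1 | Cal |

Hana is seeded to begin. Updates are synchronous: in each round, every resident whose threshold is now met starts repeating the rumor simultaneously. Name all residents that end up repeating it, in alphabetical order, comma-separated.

Eli, Hana

Round 1 — Hana starts repeating the rumor (initial).
Round 2 — checking thresholds:
  Eli: 1 of 1 neighbours ≥ 1, starts repeating the rumor.
Round 3 — no new spreads; cascade stops.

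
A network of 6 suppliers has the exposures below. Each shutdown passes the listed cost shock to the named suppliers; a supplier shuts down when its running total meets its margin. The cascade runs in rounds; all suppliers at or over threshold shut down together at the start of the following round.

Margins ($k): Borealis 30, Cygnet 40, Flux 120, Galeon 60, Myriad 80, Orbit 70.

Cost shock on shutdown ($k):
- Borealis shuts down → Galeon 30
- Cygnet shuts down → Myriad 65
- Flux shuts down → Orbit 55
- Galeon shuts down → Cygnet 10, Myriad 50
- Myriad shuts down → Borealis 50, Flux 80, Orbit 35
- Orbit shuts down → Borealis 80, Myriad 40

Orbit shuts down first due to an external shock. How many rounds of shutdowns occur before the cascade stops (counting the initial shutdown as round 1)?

Round 1 — Orbit shuts down (initial).
  Borealis: +80 → 80 ≥ 30
  Myriad: +40 → 40 < 80
Round 2 — Borealis shuts down.
  Galeon: +30 → 30 < 60
No further shutdowns.

2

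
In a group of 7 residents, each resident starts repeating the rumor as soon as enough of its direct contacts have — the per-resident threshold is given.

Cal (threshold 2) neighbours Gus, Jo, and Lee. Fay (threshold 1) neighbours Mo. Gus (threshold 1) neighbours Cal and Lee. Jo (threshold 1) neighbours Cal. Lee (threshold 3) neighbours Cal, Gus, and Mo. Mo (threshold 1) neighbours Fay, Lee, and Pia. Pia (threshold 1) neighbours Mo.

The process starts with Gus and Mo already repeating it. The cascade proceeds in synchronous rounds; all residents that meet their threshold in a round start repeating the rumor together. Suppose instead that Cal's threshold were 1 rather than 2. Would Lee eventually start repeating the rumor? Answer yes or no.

yes

With Cal's threshold at 1:
Round 1 — Gus, Mo start repeating the rumor (initial).
Round 2 — checking thresholds:
  Cal: 1 of 3 neighbours ≥ 1, starts repeating the rumor.
  Fay: 1 of 1 neighbours ≥ 1, starts repeating the rumor.
  Lee: 2 of 3 neighbours < 3, not yet.
  Pia: 1 of 1 neighbours ≥ 1, starts repeating the rumor.
Round 3 — checking thresholds:
  Jo: 1 of 1 neighbours ≥ 1, starts repeating the rumor.
  Lee: 3 of 3 neighbours ≥ 3, starts repeating the rumor.
Round 4 — no new spreads; cascade stops.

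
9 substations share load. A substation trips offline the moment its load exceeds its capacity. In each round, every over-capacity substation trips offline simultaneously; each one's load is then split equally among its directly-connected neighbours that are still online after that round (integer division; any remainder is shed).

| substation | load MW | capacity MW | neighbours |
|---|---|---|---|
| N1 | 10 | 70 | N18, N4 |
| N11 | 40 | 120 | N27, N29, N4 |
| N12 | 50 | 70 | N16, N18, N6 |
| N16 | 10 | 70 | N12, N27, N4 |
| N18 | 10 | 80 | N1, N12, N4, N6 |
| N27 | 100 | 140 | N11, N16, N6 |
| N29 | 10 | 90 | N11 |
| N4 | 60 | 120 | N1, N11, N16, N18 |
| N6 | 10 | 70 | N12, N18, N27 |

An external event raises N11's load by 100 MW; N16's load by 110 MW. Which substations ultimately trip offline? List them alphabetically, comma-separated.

Round 1 — N11 at 140 > 120; N16 at 120 > 70. N11, N16 trip offline.
  N11 sheds 140 MW to N27, N29, N4: 46 each (2 lost).
    N27: 100+46 = 146 > 140
    N29: 10+46 = 56 ≤ 90
    N4: 60+46 = 106 ≤ 120
  N16 sheds 120 MW to N12, N27, N4: 40 each.
    N12: 50+40 = 90 > 70
    N27: 146+40 = 186 > 140
    N4: 106+40 = 146 > 120
Round 2 — N12, N27, N4 trip offline.
  N12 sheds 90 MW to N18, N6: 45 each.
    N18: 10+45 = 55 ≤ 80
    N6: 10+45 = 55 ≤ 70
  N27 sheds 186 MW to N6: 186 each.
    N6: 55+186 = 241 > 70
  N4 sheds 146 MW to N1, N18: 73 each.
    N1: 10+73 = 83 > 70
    N18: 55+73 = 128 > 80
Round 3 — N1, N18, N6 trip offline.
  N1 sheds 83 MW: no online neighbours, lost.
  N18 sheds 128 MW: no online neighbours, lost.
  N6 sheds 241 MW: no online neighbours, lost.
No further trips.

N1, N11, N12, N16, N18, N27, N4, N6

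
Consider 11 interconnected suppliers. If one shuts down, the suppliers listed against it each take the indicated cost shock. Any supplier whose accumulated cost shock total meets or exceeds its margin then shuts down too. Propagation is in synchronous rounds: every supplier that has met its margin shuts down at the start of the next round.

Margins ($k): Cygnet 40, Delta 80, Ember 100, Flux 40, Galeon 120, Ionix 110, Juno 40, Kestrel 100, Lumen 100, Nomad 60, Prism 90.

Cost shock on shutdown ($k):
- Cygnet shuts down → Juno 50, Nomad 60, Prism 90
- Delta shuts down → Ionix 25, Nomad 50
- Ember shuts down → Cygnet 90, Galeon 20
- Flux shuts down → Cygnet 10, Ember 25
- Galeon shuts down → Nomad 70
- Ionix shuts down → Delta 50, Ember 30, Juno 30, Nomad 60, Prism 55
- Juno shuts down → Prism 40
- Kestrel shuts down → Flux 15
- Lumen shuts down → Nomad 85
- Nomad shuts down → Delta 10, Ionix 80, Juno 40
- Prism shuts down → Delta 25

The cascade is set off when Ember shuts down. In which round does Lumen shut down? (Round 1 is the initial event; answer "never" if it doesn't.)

never

Round 1 — Ember shuts down (initial).
  Cygnet: +90 → 90 ≥ 40
  Galeon: +20 → 20 < 120
Round 2 — Cygnet shuts down.
  Juno: +50 → 50 ≥ 40
  Nomad: +60 → 60 ≥ 60
  Prism: +90 → 90 ≥ 90
Round 3 — Juno, Nomad, Prism shut down.
  Delta: +10+25 → 35 < 80
  Ionix: +80 → 80 < 110
No further shutdowns.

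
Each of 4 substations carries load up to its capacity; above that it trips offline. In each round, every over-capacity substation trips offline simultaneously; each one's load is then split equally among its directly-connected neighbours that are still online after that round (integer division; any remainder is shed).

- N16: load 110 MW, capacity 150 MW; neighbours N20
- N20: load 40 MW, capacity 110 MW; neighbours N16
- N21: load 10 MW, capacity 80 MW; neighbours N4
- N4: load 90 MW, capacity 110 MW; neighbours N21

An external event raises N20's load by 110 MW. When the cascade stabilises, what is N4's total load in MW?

Round 1 — N20 at 150 > 110. N20 trips offline.
  N20 sheds 150 MW to N16: 150 each.
    N16: 110+150 = 260 > 150
Round 2 — N16 trips offline.
  N16 sheds 260 MW: no online neighbours, lost.
No further trips.

90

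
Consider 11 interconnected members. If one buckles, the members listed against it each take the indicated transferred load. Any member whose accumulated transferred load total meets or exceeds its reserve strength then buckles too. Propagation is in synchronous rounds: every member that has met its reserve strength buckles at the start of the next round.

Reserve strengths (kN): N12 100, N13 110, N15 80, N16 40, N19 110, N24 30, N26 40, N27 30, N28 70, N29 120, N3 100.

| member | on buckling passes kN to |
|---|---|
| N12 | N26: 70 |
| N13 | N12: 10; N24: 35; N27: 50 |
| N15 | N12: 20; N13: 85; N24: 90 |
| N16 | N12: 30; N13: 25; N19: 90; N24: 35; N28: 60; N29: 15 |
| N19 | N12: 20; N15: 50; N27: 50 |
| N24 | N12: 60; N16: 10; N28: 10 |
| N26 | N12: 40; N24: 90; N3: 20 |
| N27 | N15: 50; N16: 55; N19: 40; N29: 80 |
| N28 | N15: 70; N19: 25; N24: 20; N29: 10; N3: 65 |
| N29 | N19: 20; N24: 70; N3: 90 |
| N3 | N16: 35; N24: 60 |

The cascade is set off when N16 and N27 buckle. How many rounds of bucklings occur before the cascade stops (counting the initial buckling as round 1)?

4

Round 1 — N16, N27 buckle (initial).
  N12: +30 → 30 < 100
  N13: +25 → 25 < 110
  N15: +50 → 50 < 80
  N19: +90+40 → 130 ≥ 110
  N24: +35 → 35 ≥ 30
  N28: +60 → 60 < 70
  N29: +15+80 → 95 < 120
Round 2 — N19, N24 buckle.
  N12: +20+60 → 110 ≥ 100
  N15: +50 → 100 ≥ 80
  N28: +10 → 70 ≥ 70
Round 3 — N12, N15, N28 buckle.
  N13: +85 → 110 ≥ 110
  N26: +70 → 70 ≥ 40
  N29: +10 → 105 < 120
  N3: +65 → 65 < 100
Round 4 — N13, N26 buckle.
  N3: +20 → 85 < 100
No further bucklings.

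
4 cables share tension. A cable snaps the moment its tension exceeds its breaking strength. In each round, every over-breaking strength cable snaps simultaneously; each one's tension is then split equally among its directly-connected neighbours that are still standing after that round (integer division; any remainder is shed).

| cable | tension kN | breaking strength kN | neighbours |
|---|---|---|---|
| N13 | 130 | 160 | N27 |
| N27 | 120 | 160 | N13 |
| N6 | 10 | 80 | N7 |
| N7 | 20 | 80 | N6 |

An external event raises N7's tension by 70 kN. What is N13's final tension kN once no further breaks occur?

Round 1 — N7 at 90 > 80. N7 snaps.
  N7 sheds 90 kN to N6: 90 each.
    N6: 10+90 = 100 > 80
Round 2 — N6 snaps.
  N6 sheds 100 kN: no online neighbours, lost.
No further breaks.

130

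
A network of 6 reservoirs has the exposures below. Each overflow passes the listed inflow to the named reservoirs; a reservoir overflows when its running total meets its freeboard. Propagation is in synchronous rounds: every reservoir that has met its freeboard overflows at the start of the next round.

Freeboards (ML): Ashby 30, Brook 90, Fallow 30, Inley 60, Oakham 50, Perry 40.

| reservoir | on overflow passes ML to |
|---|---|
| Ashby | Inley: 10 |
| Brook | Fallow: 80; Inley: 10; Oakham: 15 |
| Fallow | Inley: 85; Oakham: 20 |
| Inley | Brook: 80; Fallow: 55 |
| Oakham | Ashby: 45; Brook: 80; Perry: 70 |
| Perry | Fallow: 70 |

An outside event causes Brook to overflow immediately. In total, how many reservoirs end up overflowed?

3

Round 1 — Brook overflows (initial).
  Fallow: +80 → 80 ≥ 30
  Inley: +10 → 10 < 60
  Oakham: +15 → 15 < 50
Round 2 — Fallow overflows.
  Inley: +85 → 95 ≥ 60
  Oakham: +20 → 35 < 50
Round 3 — Inley overflows.
No further overflows.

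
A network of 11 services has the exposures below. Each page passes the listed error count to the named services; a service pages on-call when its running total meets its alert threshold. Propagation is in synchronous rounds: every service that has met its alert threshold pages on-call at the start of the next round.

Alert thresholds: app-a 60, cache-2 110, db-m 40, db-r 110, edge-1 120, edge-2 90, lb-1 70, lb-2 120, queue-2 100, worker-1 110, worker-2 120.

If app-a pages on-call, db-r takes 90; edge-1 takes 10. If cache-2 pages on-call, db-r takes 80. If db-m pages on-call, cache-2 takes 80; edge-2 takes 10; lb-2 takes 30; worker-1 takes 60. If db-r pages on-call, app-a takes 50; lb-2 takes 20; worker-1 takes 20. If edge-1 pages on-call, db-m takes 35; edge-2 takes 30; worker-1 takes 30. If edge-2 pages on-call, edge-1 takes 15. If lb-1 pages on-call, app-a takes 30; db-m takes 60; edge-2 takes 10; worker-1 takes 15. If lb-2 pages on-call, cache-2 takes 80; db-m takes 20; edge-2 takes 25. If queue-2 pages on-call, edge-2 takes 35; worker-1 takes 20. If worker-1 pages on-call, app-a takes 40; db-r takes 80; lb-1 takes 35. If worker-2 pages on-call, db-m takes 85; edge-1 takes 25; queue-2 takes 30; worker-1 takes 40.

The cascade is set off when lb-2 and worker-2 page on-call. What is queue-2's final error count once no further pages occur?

30

Round 1 — lb-2, worker-2 page on-call (initial).
  cache-2: +80 → 80 < 110
  db-m: +20+85 → 105 ≥ 40
  edge-1: +25 → 25 < 120
  edge-2: +25 → 25 < 90
  queue-2: +30 → 30 < 100
  worker-1: +40 → 40 < 110
Round 2 — db-m pages on-call.
  cache-2: +80 → 160 ≥ 110
  edge-2: +10 → 35 < 90
  worker-1: +60 → 100 < 110
Round 3 — cache-2 pages on-call.
  db-r: +80 → 80 < 110
No further pages.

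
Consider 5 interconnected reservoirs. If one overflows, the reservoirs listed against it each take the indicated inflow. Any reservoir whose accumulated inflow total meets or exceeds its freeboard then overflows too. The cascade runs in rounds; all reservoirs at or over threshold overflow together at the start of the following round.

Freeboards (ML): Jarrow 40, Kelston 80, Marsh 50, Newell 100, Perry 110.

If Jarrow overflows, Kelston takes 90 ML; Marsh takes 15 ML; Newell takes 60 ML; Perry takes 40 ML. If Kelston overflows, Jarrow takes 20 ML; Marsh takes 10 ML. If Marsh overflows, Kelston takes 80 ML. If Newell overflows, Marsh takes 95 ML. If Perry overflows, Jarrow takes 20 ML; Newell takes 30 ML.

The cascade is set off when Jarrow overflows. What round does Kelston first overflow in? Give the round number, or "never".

2

Round 1 — Jarrow overflows (initial).
  Kelston: +90 → 90 ≥ 80
  Marsh: +15 → 15 < 50
  Newell: +60 → 60 < 100
  Perry: +40 → 40 < 110
Round 2 — Kelston overflows.
  Marsh: +10 → 25 < 50
No further overflows.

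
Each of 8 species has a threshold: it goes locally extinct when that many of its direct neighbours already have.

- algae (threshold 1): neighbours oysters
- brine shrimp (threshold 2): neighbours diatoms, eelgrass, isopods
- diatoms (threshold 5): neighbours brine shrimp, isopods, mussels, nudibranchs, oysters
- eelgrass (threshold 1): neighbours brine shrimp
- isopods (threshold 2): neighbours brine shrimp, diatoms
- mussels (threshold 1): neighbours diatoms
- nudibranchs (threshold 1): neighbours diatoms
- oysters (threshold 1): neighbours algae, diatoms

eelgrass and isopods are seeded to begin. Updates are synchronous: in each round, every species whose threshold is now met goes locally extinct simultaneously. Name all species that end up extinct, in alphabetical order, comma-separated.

Round 1 — eelgrass, isopods go locally extinct (initial).
Round 2 — checking thresholds:
  brine shrimp: 2 of 3 neighbours ≥ 2, goes locally extinct.
  diatoms: 1 of 5 neighbours < 5, below threshold.
Round 3 — no new extinctions; cascade stops.

brine shrimp, eelgrass, isopods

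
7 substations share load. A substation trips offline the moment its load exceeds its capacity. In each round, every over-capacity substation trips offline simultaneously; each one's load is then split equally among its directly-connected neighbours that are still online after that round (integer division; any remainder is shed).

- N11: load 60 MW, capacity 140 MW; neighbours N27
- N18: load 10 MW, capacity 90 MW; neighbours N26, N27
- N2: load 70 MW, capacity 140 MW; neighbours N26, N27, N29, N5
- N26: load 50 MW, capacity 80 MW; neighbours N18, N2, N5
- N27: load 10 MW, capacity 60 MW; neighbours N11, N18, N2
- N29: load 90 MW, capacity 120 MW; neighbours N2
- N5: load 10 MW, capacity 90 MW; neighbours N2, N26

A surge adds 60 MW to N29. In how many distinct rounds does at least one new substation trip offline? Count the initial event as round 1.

4

Round 1 — N29 at 150 > 120. N29 trips offline.
  N29 sheds 150 MW to N2: 150 each.
    N2: 70+150 = 220 > 140
Round 2 — N2 trips offline.
  N2 sheds 220 MW to N26, N27, N5: 73 each (1 lost).
    N26: 50+73 = 123 > 80
    N27: 10+73 = 83 > 60
    N5: 10+73 = 83 ≤ 90
Round 3 — N26, N27 trip offline.
  N26 sheds 123 MW to N18, N5: 61 each (1 lost).
    N18: 10+61 = 71 ≤ 90
    N5: 83+61 = 144 > 90
  N27 sheds 83 MW to N11, N18: 41 each (1 lost).
    N11: 60+41 = 101 ≤ 140
    N18: 71+41 = 112 > 90
Round 4 — N18, N5 trip offline.
  N18 sheds 112 MW: no online neighbours, lost.
  N5 sheds 144 MW: no online neighbours, lost.
No further trips.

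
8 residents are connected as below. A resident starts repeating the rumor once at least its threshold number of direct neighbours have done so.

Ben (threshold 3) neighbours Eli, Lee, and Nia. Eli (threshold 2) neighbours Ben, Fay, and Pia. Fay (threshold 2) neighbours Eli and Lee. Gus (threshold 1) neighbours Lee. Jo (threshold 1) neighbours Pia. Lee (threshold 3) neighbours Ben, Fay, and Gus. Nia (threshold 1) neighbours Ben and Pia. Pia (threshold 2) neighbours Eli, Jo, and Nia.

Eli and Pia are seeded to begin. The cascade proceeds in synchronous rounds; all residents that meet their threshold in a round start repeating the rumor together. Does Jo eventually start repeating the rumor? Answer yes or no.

Round 1 — Eli, Pia start repeating the rumor (initial).
Round 2 — checking thresholds:
  Ben: 1 of 3 neighbours < 3, below threshold.
  Fay: 1 of 2 neighbours < 2, below threshold.
  Jo: 1 of 1 neighbours ≥ 1, starts repeating the rumor.
  Nia: 1 of 2 neighbours ≥ 1, starts repeating the rumor.
Round 3 — no new spreads; cascade stops.

yes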